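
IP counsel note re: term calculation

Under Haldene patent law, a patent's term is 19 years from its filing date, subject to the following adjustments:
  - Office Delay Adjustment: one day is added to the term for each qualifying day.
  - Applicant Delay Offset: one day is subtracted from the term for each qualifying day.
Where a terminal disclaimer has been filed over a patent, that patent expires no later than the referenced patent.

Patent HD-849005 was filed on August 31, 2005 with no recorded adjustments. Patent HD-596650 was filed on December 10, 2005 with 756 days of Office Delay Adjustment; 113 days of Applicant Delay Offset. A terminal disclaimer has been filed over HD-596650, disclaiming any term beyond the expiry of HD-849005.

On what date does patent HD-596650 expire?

2024-08-31

Natural term of HD-596650:
  Base: filing + 19 years → 10 December 2024.
  Office Delay Adjustment: +756 days → 5 January 2027.
  Applicant Delay Offset: −113 days → 14 September 2026.
Expiry of referenced patent HD-849005:
  Base: filing + 19 years → 31 August 2024.
Terminal disclaimer: HD-596650 expires on the earlier of 14 September 2026 and 31 August 2024.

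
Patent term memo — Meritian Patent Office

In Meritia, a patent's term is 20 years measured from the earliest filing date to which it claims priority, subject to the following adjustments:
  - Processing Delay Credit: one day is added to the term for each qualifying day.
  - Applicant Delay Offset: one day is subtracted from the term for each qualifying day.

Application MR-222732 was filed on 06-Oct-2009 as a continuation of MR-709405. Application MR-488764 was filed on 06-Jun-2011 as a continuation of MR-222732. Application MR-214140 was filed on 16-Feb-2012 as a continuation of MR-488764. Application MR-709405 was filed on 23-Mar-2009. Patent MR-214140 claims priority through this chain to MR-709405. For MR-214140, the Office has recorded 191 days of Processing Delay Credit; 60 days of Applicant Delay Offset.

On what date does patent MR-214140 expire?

2029-08-01

Earliest priority filing: 23 March 2009.
Base term: 23 March 2009 + 20 years → 23 March 2029.
Processing Delay Credit: +191 days → 30 September 2029.
Applicant Delay Offset: −60 days → 1 August 2029.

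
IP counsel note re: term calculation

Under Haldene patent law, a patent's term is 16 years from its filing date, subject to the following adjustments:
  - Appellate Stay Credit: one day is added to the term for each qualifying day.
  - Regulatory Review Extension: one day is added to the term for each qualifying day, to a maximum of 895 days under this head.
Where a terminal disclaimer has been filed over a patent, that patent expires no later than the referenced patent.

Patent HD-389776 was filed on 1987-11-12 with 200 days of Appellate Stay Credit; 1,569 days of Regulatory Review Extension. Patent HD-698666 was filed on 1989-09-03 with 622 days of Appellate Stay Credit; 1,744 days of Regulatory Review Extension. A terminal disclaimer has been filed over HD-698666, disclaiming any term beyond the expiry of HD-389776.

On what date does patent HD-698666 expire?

Natural term of HD-698666:
  Base: filing + 16 years → 3 September 2005.
  Appellate Stay Credit: +622 days → 18 May 2007.
  Regulatory Review Extension: 1744 days claimed exceeds the 895-day cap, so +895 days → 29 October 2009.
Expiry of referenced patent HD-389776:
  Base: filing + 16 years → 12 November 2003.
  Appellate Stay Credit: +200 days → 30 May 2004.
  Regulatory Review Extension: 1569 days claimed exceeds the 895-day cap, so +895 days → 11 November 2006.
Terminal disclaimer: HD-698666 expires on the earlier of 29 October 2009 and 11 November 2006.

2006-11-11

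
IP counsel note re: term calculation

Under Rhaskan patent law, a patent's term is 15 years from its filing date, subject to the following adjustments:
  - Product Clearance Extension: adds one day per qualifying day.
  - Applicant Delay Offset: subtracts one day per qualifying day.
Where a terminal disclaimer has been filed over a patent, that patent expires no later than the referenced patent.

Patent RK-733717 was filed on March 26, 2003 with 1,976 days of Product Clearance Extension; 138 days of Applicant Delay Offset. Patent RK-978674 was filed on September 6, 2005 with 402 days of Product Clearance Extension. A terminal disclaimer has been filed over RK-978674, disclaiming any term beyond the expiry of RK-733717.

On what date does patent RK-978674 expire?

October 13, 2021

Natural term of RK-978674:
  Base: filing + 15 years → 6 September 2020.
  Product Clearance Extension: +402 days → 13 October 2021.
Expiry of referenced patent RK-733717:
  Base: filing + 15 years → 26 March 2018.
  Product Clearance Extension: +1976 days → 23 August 2023.
  Applicant Delay Offset: −138 days → 7 April 2023.
Terminal disclaimer: RK-978674 expires on the earlier of 13 October 2021 and 7 April 2023.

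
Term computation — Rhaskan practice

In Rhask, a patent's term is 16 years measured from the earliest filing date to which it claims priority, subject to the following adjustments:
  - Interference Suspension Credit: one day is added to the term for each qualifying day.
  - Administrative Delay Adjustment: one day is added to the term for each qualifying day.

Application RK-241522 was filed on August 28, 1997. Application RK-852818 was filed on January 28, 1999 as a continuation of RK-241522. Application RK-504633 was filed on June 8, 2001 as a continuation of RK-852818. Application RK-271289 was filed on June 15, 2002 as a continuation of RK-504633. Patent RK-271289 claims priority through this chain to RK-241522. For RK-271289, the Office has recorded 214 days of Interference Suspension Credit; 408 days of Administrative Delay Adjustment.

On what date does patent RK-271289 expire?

May 12, 2015

Earliest priority filing: 28 August 1997.
Base term: 28 August 1997 + 16 years → 28 August 2013.
Interference Suspension Credit: +214 days → 30 March 2014.
Administrative Delay Adjustment: +408 days → 12 May 2015.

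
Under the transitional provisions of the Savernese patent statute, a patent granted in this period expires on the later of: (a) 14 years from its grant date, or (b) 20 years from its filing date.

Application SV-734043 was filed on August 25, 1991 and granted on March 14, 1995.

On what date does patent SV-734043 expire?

(a) grant + 14 years → 14 March 2009.
(b) filing + 20 years → 25 August 2011.
Later of the two: 25 August 2011.

2011-08-25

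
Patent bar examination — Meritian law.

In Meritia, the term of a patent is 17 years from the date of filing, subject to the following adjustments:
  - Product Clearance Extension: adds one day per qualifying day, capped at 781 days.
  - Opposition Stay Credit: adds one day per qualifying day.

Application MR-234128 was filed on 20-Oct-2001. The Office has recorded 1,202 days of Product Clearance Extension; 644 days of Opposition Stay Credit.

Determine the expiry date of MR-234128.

2022-09-14

Base term: filing date + 17 years → 20 October 2018.
Product Clearance Extension: 1202 days claimed exceeds the 781-day cap, so +781 days → 9 December 2020.
Opposition Stay Credit: +644 days → 14 September 2022.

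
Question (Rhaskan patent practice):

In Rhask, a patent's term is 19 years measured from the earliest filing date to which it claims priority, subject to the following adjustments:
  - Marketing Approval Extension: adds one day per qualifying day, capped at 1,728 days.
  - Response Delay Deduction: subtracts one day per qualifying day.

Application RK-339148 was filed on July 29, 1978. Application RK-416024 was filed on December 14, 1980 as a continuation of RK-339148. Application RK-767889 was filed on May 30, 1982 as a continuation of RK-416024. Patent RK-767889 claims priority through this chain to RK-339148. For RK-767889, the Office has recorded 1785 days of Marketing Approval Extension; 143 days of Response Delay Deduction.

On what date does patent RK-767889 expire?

Earliest priority filing: 29 July 1978.
Base term: 29 July 1978 + 19 years → 29 July 1997.
Marketing Approval Extension: 1785 days claimed exceeds the 1728-day cap, so +1728 days → 22 April 2002.
Response Delay Deduction: −143 days → 30 November 2001.

2001-11-30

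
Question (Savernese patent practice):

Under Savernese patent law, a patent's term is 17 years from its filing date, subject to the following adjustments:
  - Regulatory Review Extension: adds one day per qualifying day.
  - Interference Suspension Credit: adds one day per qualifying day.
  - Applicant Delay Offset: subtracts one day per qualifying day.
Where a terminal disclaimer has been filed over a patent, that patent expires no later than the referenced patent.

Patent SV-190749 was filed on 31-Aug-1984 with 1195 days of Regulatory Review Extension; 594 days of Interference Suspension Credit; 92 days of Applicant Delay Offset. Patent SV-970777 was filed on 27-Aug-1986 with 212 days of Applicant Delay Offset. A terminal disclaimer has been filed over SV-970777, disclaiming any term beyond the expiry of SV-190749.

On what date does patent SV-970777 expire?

January 27, 2003

Natural term of SV-970777:
  Base: filing + 17 years → 27 August 2003.
  Applicant Delay Offset: −212 days → 27 January 2003.
Expiry of referenced patent SV-190749:
  Base: filing + 17 years → 31 August 2001.
  Regulatory Review Extension: +1195 days → 8 December 2004.
  Interference Suspension Credit: +594 days → 25 July 2006.
  Applicant Delay Offset: −92 days → 24 April 2006.
Terminal disclaimer: SV-970777 expires on the earlier of 27 January 2003 and 24 April 2006.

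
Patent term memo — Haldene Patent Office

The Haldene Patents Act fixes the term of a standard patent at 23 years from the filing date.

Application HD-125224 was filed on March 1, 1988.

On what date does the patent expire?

Filing date + 23 years → 1 March 2011.

March 1, 2011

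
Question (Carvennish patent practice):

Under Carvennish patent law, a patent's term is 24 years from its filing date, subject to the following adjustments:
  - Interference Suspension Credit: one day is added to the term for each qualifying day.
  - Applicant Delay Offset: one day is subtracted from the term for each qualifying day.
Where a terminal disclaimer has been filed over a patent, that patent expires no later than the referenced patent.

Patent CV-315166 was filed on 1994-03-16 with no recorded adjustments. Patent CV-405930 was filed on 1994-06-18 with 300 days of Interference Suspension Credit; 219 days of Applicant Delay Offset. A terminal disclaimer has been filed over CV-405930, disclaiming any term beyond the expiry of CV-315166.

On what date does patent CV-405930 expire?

2018-03-16

Natural term of CV-405930:
  Base: filing + 24 years → 18 June 2018.
  Interference Suspension Credit: +300 days → 14 April 2019.
  Applicant Delay Offset: −219 days → 7 September 2018.
Expiry of referenced patent CV-315166:
  Base: filing + 24 years → 16 March 2018.
Terminal disclaimer: CV-405930 expires on the earlier of 7 September 2018 and 16 March 2018.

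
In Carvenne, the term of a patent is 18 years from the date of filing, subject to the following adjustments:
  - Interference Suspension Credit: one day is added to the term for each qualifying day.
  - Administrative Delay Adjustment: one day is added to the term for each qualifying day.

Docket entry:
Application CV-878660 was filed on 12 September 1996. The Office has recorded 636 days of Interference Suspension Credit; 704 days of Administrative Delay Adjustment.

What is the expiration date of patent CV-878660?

May 14, 2018

Base term: filing date + 18 years → 12 September 2014.
Interference Suspension Credit: +636 days → 9 June 2016.
Administrative Delay Adjustment: +704 days → 14 May 2018.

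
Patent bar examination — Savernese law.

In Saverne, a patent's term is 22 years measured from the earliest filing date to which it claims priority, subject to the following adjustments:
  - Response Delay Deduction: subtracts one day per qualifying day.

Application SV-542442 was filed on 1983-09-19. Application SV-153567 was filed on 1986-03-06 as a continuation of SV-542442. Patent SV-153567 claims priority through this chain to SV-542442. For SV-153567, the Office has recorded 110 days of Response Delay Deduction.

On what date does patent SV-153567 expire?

2005-06-01

Earliest priority filing: 19 September 1983.
Base term: 19 September 1983 + 22 years → 19 September 2005.
Response Delay Deduction: −110 days → 1 June 2005.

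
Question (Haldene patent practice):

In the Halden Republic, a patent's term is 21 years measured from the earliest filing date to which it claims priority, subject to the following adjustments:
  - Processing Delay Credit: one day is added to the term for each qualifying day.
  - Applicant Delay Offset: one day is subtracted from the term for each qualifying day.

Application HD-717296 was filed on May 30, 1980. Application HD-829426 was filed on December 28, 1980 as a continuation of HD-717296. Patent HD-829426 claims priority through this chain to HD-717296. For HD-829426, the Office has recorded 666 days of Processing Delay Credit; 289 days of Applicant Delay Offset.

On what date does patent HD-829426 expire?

2002-06-11

Earliest priority filing: 30 May 1980.
Base term: 30 May 1980 + 21 years → 30 May 2001.
Processing Delay Credit: +666 days → 27 March 2003.
Applicant Delay Offset: −289 days → 11 June 2002.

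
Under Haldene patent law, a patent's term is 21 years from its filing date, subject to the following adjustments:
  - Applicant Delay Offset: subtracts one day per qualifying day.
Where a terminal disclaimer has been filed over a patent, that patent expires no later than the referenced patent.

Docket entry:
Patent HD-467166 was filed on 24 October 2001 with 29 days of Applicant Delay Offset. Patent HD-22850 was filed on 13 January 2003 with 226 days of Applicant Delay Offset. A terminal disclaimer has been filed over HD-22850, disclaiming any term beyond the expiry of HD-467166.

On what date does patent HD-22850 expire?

Natural term of HD-22850:
  Base: filing + 21 years → 13 January 2024.
  Applicant Delay Offset: −226 days → 1 June 2023.
Expiry of referenced patent HD-467166:
  Base: filing + 21 years → 24 October 2022.
  Applicant Delay Offset: −29 days → 25 September 2022.
Terminal disclaimer: HD-22850 expires on the earlier of 1 June 2023 and 25 September 2022.

September 25, 2022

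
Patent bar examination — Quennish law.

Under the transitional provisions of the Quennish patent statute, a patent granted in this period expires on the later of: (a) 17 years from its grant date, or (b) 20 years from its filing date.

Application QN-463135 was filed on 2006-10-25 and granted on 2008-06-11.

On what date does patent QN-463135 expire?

October 25, 2026

(a) grant + 17 years → 11 June 2025.
(b) filing + 20 years → 25 October 2026.
Later of the two: 25 October 2026.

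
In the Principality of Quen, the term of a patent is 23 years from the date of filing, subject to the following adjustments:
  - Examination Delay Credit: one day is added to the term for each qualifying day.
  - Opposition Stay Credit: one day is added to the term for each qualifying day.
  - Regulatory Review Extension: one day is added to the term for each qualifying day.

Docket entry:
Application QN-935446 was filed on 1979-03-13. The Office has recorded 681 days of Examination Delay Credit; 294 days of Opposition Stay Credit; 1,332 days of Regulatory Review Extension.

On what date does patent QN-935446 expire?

Base term: filing date + 23 years → 13 March 2002.
Examination Delay Credit: +681 days → 23 January 2004.
Opposition Stay Credit: +294 days → 12 November 2004.
Regulatory Review Extension: +1332 days → 6 July 2008.

July 6, 2008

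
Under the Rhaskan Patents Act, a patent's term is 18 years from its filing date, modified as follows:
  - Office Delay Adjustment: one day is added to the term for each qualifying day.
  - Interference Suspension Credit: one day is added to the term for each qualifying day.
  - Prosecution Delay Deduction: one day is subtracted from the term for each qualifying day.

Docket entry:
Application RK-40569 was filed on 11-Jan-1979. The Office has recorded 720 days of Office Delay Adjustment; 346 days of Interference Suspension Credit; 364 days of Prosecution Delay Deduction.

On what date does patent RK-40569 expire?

1998-12-14

Base term: filing date + 18 years → 11 January 1997.
Office Delay Adjustment: +720 days → 1 January 1999.
Interference Suspension Credit: +346 days → 13 December 1999.
Prosecution Delay Deduction: −364 days → 14 December 1998.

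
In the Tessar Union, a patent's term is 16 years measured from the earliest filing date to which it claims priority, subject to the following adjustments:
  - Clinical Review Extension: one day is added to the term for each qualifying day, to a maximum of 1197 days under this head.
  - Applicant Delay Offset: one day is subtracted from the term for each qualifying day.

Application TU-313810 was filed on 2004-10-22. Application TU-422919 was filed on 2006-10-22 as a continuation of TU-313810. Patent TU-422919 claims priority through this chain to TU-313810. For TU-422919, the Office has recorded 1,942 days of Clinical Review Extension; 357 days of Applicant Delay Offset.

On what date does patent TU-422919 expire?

Earliest priority filing: 22 October 2004.
Base term: 22 October 2004 + 16 years → 22 October 2020.
Clinical Review Extension: 1942 days claimed exceeds the 1197-day cap, so +1197 days → 1 February 2024.
Applicant Delay Offset: −357 days → 9 February 2023.

2023-02-09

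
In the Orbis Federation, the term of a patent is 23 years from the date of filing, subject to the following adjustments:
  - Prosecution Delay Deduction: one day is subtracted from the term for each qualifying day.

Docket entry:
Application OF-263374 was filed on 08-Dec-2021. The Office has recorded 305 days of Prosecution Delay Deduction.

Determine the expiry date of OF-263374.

Base term: filing date + 23 years → 8 December 2044.
Prosecution Delay Deduction: −305 days → 7 February 2044.

2044-02-07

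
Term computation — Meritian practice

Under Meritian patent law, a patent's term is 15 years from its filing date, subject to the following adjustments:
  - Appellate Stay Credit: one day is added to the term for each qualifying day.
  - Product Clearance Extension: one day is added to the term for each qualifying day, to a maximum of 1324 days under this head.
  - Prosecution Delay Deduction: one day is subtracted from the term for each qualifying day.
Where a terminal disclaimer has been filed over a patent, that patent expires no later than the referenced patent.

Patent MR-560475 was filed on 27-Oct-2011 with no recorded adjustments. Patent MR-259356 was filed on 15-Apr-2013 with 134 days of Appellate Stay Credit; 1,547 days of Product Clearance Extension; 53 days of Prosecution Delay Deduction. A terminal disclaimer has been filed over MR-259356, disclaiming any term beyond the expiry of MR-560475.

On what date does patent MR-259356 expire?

Natural term of MR-259356:
  Base: filing + 15 years → 15 April 2028.
  Appellate Stay Credit: +134 days → 27 August 2028.
  Product Clearance Extension: 1547 days claimed exceeds the 1324-day cap, so +1324 days → 12 April 2032.
  Prosecution Delay Deduction: −53 days → 19 February 2032.
Expiry of referenced patent MR-560475:
  Base: filing + 15 years → 27 October 2026.
Terminal disclaimer: MR-259356 expires on the earlier of 19 February 2032 and 27 October 2026.

2026-10-27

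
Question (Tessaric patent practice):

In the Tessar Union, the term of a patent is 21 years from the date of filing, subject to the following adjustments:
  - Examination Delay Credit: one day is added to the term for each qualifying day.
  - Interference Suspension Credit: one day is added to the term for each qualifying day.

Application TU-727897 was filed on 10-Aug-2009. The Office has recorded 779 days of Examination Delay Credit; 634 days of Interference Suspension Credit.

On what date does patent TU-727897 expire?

June 23, 2034

Base term: filing date + 21 years → 10 August 2030.
Examination Delay Credit: +779 days → 27 September 2032.
Interference Suspension Credit: +634 days → 23 June 2034.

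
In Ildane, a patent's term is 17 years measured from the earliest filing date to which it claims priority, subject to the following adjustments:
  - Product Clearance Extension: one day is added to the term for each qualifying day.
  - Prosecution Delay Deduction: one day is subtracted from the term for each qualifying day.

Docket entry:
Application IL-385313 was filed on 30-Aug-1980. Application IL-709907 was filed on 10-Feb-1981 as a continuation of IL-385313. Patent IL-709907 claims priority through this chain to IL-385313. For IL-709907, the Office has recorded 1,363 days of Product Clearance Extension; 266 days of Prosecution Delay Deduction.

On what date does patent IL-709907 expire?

Earliest priority filing: 30 August 1980.
Base term: 30 August 1980 + 17 years → 30 August 1997.
Product Clearance Extension: +1363 days → 24 May 2001.
Prosecution Delay Deduction: −266 days → 31 August 2000.

August 31, 2000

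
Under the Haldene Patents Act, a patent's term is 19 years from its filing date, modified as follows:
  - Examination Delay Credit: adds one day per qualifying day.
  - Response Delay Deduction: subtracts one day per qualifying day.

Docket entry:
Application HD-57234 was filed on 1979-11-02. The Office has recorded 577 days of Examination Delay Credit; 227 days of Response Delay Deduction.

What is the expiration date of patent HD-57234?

October 18, 1999

Base term: filing date + 19 years → 2 November 1998.
Examination Delay Credit: +577 days → 1 June 2000.
Response Delay Deduction: −227 days → 18 October 1999.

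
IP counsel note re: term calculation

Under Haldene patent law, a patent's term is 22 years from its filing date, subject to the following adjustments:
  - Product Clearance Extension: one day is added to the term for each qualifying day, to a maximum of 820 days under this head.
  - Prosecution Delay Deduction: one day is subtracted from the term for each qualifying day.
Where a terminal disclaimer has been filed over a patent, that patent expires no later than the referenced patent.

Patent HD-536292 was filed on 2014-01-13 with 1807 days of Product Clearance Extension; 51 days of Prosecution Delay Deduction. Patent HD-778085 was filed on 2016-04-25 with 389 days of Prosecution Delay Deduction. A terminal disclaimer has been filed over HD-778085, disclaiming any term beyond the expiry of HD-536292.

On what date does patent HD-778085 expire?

2037-04-01

Natural term of HD-778085:
  Base: filing + 22 years → 25 April 2038.
  Prosecution Delay Deduction: −389 days → 1 April 2037.
Expiry of referenced patent HD-536292:
  Base: filing + 22 years → 13 January 2036.
  Product Clearance Extension: 1807 days claimed exceeds the 820-day cap, so +820 days → 12 April 2038.
  Prosecution Delay Deduction: −51 days → 20 February 2038.
Terminal disclaimer: HD-778085 expires on the earlier of 1 April 2037 and 20 February 2038.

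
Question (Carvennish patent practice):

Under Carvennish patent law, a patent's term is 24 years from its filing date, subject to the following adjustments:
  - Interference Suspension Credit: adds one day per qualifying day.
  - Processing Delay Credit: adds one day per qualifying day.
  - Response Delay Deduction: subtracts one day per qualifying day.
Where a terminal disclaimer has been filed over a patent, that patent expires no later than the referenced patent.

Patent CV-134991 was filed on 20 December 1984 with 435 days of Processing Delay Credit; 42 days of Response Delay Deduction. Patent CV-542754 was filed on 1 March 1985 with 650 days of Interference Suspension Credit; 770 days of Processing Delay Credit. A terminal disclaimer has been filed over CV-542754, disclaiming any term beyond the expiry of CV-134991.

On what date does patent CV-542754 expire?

2010-01-17

Natural term of CV-542754:
  Base: filing + 24 years → 1 March 2009.
  Interference Suspension Credit: +650 days → 11 December 2010.
  Processing Delay Credit: +770 days → 19 January 2013.
Expiry of referenced patent CV-134991:
  Base: filing + 24 years → 20 December 2008.
  Processing Delay Credit: +435 days → 28 February 2010.
  Response Delay Deduction: −42 days → 17 January 2010.
Terminal disclaimer: CV-542754 expires on the earlier of 19 January 2013 and 17 January 2010.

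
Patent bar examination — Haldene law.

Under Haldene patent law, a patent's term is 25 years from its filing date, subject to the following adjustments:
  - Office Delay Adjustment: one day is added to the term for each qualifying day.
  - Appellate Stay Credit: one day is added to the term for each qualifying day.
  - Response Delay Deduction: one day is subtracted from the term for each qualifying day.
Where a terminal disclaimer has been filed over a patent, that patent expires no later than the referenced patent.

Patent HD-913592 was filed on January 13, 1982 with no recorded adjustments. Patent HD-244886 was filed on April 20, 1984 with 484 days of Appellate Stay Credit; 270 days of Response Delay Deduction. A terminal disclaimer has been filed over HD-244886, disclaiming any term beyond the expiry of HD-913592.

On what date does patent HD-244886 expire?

January 13, 2007

Natural term of HD-244886:
  Base: filing + 25 years → 20 April 2009.
  Appellate Stay Credit: +484 days → 17 August 2010.
  Response Delay Deduction: −270 days → 20 November 2009.
Expiry of referenced patent HD-913592:
  Base: filing + 25 years → 13 January 2007.
Terminal disclaimer: HD-244886 expires on the earlier of 20 November 2009 and 13 January 2007.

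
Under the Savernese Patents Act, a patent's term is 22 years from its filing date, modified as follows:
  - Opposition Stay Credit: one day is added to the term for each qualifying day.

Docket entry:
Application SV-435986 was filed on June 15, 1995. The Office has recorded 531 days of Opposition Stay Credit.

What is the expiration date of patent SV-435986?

2018-11-28

Base term: filing date + 22 years → 15 June 2017.
Opposition Stay Credit: +531 days → 28 November 2018.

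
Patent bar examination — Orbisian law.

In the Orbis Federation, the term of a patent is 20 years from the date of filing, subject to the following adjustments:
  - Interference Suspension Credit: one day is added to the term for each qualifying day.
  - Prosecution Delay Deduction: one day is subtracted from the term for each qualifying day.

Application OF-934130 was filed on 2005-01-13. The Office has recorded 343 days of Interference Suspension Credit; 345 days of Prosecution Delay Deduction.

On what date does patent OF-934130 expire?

2025-01-11

Base term: filing date + 20 years → 13 January 2025.
Interference Suspension Credit: +343 days → 22 December 2025.
Prosecution Delay Deduction: −345 days → 11 January 2025.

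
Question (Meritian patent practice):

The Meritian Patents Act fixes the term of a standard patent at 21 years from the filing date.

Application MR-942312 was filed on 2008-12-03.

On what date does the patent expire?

Filing date + 21 years → 3 December 2029.

2029-12-03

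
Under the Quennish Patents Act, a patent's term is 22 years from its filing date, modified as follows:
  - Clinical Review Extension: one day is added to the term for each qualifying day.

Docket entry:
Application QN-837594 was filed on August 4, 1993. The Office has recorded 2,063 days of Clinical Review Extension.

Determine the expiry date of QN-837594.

Base term: filing date + 22 years → 4 August 2015.
Clinical Review Extension: +2063 days → 28 March 2021.

March 28, 2021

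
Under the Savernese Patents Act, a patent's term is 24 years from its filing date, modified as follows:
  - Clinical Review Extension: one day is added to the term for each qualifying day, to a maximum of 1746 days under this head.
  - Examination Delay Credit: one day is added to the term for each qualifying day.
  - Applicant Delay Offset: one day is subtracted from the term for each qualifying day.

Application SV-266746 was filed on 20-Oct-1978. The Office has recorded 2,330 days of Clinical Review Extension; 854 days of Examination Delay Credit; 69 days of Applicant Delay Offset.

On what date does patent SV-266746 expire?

Base term: filing date + 24 years → 20 October 2002.
Clinical Review Extension: 2330 days claimed exceeds the 1746-day cap, so +1746 days → 1 August 2007.
Examination Delay Credit: +854 days → 2 December 2009.
Applicant Delay Offset: −69 days → 24 September 2009.

2009-09-24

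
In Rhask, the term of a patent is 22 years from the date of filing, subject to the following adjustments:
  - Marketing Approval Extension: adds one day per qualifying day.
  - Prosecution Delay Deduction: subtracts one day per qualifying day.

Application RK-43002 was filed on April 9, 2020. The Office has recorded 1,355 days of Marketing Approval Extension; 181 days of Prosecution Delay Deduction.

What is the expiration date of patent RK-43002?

2045-06-26

Base term: filing date + 22 years → 9 April 2042.
Marketing Approval Extension: +1355 days → 24 December 2045.
Prosecution Delay Deduction: −181 days → 26 June 2045.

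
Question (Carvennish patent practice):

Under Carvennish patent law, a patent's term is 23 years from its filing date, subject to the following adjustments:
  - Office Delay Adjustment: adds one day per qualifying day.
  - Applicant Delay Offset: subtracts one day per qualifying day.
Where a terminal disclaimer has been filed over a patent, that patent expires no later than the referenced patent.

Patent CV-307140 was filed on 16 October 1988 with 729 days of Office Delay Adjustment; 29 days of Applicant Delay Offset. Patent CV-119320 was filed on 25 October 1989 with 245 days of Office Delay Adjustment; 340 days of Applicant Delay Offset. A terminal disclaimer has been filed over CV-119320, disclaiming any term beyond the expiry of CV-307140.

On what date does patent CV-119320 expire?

Natural term of CV-119320:
  Base: filing + 23 years → 25 October 2012.
  Office Delay Adjustment: +245 days → 27 June 2013.
  Applicant Delay Offset: −340 days → 22 July 2012.
Expiry of referenced patent CV-307140:
  Base: filing + 23 years → 16 October 2011.
  Office Delay Adjustment: +729 days → 14 October 2013.
  Applicant Delay Offset: −29 days → 15 September 2013.
Terminal disclaimer: CV-119320 expires on the earlier of 22 July 2012 and 15 September 2013.

July 22, 2012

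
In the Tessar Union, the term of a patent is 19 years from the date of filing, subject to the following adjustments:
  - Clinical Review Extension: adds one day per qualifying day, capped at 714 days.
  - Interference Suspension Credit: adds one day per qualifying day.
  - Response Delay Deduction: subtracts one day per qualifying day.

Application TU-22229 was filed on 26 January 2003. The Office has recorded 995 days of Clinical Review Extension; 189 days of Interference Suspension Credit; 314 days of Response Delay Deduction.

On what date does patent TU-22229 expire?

September 7, 2023

Base term: filing date + 19 years → 26 January 2022.
Clinical Review Extension: 995 days claimed exceeds the 714-day cap, so +714 days → 10 January 2024.
Interference Suspension Credit: +189 days → 17 July 2024.
Response Delay Deduction: −314 days → 7 September 2023.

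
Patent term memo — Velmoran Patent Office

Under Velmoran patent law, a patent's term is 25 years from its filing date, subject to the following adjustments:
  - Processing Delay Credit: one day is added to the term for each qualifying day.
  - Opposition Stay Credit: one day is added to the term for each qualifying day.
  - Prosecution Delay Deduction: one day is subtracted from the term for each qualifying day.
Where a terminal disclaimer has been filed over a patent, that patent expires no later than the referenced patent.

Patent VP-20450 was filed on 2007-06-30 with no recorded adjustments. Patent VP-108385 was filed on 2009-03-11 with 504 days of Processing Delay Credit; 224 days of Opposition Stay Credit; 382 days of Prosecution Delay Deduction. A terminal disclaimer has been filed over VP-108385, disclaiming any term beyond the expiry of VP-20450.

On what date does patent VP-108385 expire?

Natural term of VP-108385:
  Base: filing + 25 years → 11 March 2034.
  Processing Delay Credit: +504 days → 28 July 2035.
  Opposition Stay Credit: +224 days → 8 March 2036.
  Prosecution Delay Deduction: −382 days → 20 February 2035.
Expiry of referenced patent VP-20450:
  Base: filing + 25 years → 30 June 2032.
Terminal disclaimer: VP-108385 expires on the earlier of 20 February 2035 and 30 June 2032.

June 30, 2032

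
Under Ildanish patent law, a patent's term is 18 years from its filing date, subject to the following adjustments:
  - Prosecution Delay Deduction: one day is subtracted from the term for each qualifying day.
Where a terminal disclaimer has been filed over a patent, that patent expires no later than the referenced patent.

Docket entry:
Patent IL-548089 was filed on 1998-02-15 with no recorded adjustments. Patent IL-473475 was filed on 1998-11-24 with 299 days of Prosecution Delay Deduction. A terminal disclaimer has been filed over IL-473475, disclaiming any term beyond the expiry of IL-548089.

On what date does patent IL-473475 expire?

January 30, 2016

Natural term of IL-473475:
  Base: filing + 18 years → 24 November 2016.
  Prosecution Delay Deduction: −299 days → 30 January 2016.
Expiry of referenced patent IL-548089:
  Base: filing + 18 years → 15 February 2016.
Terminal disclaimer: IL-473475 expires on the earlier of 30 January 2016 and 15 February 2016.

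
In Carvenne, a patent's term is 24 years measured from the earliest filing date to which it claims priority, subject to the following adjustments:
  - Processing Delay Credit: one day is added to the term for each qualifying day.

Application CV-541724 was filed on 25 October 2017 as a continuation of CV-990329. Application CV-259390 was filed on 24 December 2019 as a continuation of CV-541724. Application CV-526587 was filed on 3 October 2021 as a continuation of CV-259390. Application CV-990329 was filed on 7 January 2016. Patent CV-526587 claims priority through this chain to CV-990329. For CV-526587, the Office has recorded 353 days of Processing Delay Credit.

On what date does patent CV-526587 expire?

Earliest priority filing: 7 January 2016.
Base term: 7 January 2016 + 24 years → 7 January 2040.
Processing Delay Credit: +353 days → 25 December 2040.

December 25, 2040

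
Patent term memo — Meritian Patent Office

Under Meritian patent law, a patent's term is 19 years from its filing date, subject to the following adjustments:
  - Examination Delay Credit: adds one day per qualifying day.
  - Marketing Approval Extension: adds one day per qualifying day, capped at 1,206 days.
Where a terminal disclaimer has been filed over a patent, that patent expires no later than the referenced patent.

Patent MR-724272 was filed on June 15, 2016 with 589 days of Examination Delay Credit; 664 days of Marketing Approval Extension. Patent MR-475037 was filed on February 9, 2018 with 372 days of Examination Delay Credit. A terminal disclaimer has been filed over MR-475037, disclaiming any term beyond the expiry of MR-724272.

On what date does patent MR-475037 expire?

2038-02-16

Natural term of MR-475037:
  Base: filing + 19 years → 9 February 2037.
  Examination Delay Credit: +372 days → 16 February 2038.
Expiry of referenced patent MR-724272:
  Base: filing + 19 years → 15 June 2035.
  Examination Delay Credit: +589 days → 24 January 2037.
  Marketing Approval Extension: 664 days (within the 1206-day cap) → +664 days → 19 November 2038.
Terminal disclaimer: MR-475037 expires on the earlier of 16 February 2038 and 19 November 2038.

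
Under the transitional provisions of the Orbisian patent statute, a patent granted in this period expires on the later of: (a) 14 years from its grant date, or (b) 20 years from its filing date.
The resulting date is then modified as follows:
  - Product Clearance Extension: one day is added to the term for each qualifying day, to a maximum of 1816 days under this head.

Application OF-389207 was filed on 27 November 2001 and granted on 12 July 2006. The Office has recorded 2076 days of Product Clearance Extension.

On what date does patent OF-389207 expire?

2026-11-17

(a) grant + 14 years → 12 July 2020.
(b) filing + 20 years → 27 November 2021.
Later of the two: 27 November 2021.
Product Clearance Extension: 2076 days claimed exceeds the 1816-day cap, so +1816 days → 17 November 2026.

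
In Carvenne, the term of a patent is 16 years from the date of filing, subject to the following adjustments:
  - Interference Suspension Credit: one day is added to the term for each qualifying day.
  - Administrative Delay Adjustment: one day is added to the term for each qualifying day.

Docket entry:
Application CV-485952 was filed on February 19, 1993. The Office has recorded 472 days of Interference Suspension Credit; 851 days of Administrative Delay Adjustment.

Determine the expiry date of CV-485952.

October 4, 2012

Base term: filing date + 16 years → 19 February 2009.
Interference Suspension Credit: +472 days → 6 June 2010.
Administrative Delay Adjustment: +851 days → 4 October 2012.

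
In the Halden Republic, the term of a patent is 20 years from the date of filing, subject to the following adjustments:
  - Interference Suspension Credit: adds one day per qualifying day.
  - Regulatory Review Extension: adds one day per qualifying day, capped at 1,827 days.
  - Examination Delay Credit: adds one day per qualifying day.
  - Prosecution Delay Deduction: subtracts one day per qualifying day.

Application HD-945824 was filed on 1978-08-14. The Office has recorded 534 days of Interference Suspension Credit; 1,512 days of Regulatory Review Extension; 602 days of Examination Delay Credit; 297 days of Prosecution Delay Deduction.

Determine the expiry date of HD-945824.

Base term: filing date + 20 years → 14 August 1998.
Interference Suspension Credit: +534 days → 30 January 2000.
Regulatory Review Extension: 1512 days (within the 1827-day cap) → +1512 days → 21 March 2004.
Examination Delay Credit: +602 days → 13 November 2005.
Prosecution Delay Deduction: −297 days → 20 January 2005.

2005-01-20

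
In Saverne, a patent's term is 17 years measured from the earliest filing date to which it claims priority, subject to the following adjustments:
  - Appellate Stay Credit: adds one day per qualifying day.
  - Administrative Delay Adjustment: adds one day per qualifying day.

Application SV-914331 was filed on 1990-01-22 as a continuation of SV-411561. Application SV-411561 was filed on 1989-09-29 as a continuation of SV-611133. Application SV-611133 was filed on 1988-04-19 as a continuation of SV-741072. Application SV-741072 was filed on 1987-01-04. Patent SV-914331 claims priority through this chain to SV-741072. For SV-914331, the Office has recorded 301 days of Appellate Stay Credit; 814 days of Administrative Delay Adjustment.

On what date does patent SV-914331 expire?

January 23, 2007

Earliest priority filing: 4 January 1987.
Base term: 4 January 1987 + 17 years → 4 January 2004.
Appellate Stay Credit: +301 days → 31 October 2004.
Administrative Delay Adjustment: +814 days → 23 January 2007.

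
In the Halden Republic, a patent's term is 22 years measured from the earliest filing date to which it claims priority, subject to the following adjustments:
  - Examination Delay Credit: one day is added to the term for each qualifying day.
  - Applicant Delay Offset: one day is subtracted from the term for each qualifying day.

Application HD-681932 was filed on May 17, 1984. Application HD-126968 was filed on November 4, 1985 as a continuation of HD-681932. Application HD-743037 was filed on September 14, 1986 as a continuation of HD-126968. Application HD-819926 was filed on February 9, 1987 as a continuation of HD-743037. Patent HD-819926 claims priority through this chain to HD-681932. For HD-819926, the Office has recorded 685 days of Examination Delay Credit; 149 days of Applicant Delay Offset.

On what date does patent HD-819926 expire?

2007-11-04

Earliest priority filing: 17 May 1984.
Base term: 17 May 1984 + 22 years → 17 May 2006.
Examination Delay Credit: +685 days → 1 April 2008.
Applicant Delay Offset: −149 days → 4 November 2007.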